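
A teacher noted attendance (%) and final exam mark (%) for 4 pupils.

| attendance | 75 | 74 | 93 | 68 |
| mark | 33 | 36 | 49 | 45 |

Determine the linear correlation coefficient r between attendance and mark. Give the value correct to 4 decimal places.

0.5089

n = 4, Σx = 310, Σy = 163, Σx² = 24374, Σy² = 6811, Σxy = 12756
nΣxy − ΣxΣy = 51024 − 50530 = 494
nΣx² − (Σx)² = 97496 − 96100 = 1396; nΣy² − (Σy)² = 27244 − 26569 = 675
r = 494 / √(1396 × 675) = 494 / 970.7214 ≈ 0.5089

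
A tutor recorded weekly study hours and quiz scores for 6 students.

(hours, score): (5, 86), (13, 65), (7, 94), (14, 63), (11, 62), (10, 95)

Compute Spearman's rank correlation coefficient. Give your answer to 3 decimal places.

Rank hours: 1, 5, 2, 6, 4, 3
Rank score: 4, 3, 5, 2, 1, 6
d = rank(hours) − rank(score): -3, 2, -3, 4, 3, -3; Σd² = 56
ρ = 1 − 6Σd² / [n(n²−1)] = 1 − 6×56 / (6×35) = 1 − 336/210 ≈ -0.600

-0.600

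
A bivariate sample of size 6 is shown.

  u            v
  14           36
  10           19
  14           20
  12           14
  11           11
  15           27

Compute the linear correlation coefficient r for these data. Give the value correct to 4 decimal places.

0.6625

n = 6, Σu = 76, Σv = 127, Σu² = 982, Σv² = 3103, Σuv = 1668
nΣuv − ΣuΣv = 10008 − 9652 = 356
nΣu² − (Σu)² = 5892 − 5776 = 116; nΣv² − (Σv)² = 18618 − 16129 = 2489
r = 356 / √(116 × 2489) = 356 / 537.3304 ≈ 0.6625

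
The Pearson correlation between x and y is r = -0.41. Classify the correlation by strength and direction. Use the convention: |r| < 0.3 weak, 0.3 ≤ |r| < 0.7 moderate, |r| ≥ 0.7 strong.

moderate negative

r = -0.41 < 0 so the relationship is negative.
|r| = 0.41, which falls in the moderate range.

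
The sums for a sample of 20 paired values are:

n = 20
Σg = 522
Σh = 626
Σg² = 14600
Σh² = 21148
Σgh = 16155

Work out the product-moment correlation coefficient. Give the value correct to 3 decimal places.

-0.149

r = (nΣgh − ΣgΣh) / √[(nΣg² − (Σg)²)(nΣh² − (Σh)²)]
Numerator: 20×16155 − 522×626 = -3672
Denominator: √[(292000 − 272484)(422960 − 391876)] = √[19516 × 31084] = 24629.9684
r = -3672 / 24629.9684 ≈ -0.149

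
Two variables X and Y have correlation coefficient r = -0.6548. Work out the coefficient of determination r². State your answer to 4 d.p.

r² = (-0.6548)² = 0.4288

0.4288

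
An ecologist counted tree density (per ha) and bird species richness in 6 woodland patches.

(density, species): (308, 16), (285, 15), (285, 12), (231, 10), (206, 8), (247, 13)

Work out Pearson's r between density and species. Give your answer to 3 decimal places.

n = 6, Σx = 1562, Σy = 74, Σx² = 414120, Σy² = 958, Σxy = 19792
nΣxy − ΣxΣy = 118752 − 115588 = 3164
nΣx² − (Σx)² = 2484720 − 2439844 = 44876; nΣy² − (Σy)² = 5748 − 5476 = 272
r = 3164 / √(44876 × 272) = 3164 / 3493.7476 ≈ 0.906

0.906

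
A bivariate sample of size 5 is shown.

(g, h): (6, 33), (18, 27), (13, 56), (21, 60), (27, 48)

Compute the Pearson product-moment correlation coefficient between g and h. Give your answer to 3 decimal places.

0.350

n = 5, Σg = 85, Σh = 224, Σg² = 1699, Σh² = 10858, Σgh = 3968
nΣgh − ΣgΣh = 19840 − 19040 = 800
nΣg² − (Σg)² = 8495 − 7225 = 1270; nΣh² − (Σh)² = 54290 − 50176 = 4114
r = 800 / √(1270 × 4114) = 800 / 2285.7778 ≈ 0.350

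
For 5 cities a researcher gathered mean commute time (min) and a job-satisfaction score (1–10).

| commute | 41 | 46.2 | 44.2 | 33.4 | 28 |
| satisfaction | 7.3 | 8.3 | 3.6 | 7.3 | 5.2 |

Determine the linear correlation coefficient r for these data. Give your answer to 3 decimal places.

n = 5, Σx = 192.8, Σy = 31.7, Σx² = 7668.64, Σy² = 215.47, Σxy = 1231.3
nΣxy − ΣxΣy = 6156.5 − 6111.76 = 44.74
nΣx² − (Σx)² = 38343.2 − 37171.84 = 1171.36; nΣy² − (Σy)² = 1077.35 − 1004.89 = 72.46
r = 44.74 / √(1171.36 × 72.46) = 44.74 / 291.3361 ≈ 0.154

0.154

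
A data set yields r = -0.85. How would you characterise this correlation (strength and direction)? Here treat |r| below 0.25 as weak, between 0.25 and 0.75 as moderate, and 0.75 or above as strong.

strong negative

r = -0.85 < 0 so the relationship is negative.
|r| = 0.85, which falls in the strong range.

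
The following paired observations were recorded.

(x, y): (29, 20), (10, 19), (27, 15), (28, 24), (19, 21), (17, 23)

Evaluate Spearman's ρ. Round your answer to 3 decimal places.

Rank x: 6, 1, 4, 5, 3, 2
Rank y: 3, 2, 1, 6, 4, 5
d = rank(x) − rank(y): 3, -1, 3, -1, -1, -3; Σd² = 30
ρ = 1 − 6Σd² / [n(n²−1)] = 1 − 6×30 / (6×35) = 1 − 180/210 ≈ 0.143

0.143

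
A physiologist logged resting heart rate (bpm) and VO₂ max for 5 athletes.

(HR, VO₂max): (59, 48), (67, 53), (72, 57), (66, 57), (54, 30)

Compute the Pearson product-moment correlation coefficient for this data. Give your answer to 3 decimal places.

n = 5, Σx = 318, Σy = 245, Σx² = 20426, Σy² = 12511, Σxy = 15869
nΣxy − ΣxΣy = 79345 − 77910 = 1435
nΣx² − (Σx)² = 102130 − 101124 = 1006; nΣy² − (Σy)² = 62555 − 60025 = 2530
r = 1435 / √(1006 × 2530) = 1435 / 1595.3620 ≈ 0.899

0.899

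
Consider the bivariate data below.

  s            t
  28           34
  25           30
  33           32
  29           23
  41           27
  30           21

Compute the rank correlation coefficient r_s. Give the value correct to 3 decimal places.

-0.257

Rank s: 2, 1, 5, 3, 6, 4
Rank t: 6, 4, 5, 2, 3, 1
d = rank(s) − rank(t): -4, -3, 0, 1, 3, 3; Σd² = 44
ρ = 1 − 6Σd² / [n(n²−1)] = 1 − 6×44 / (6×35) = 1 − 264/210 ≈ -0.257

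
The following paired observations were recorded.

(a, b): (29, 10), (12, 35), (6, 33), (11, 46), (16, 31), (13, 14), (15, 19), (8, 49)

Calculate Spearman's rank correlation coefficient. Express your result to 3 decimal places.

Rank a: 8, 4, 1, 3, 7, 5, 6, 2
Rank b: 1, 6, 5, 7, 4, 2, 3, 8
d = rank(a) − rank(b): 7, -2, -4, -4, 3, 3, 3, -6; Σd² = 148
ρ = 1 − 6Σd² / [n(n²−1)] = 1 − 6×148 / (8×63) = 1 − 888/504 ≈ -0.762

-0.762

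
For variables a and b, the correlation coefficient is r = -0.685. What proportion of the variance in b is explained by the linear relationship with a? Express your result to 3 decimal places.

0.469

r² = (-0.685)² = 0.469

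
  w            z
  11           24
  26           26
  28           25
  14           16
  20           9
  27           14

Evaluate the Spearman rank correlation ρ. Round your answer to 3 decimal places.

Rank w: 1, 4, 6, 2, 3, 5
Rank z: 4, 6, 5, 3, 1, 2
d = rank(w) − rank(z): -3, -2, 1, -1, 2, 3; Σd² = 28
ρ = 1 − 6Σd² / [n(n²−1)] = 1 − 6×28 / (6×35) = 1 − 168/210 ≈ 0.200

0.200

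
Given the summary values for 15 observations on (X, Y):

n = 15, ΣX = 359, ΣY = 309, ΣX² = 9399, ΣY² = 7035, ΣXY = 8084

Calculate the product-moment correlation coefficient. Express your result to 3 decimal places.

r = (nΣXY − ΣXΣY) / √[(nΣX² − (ΣX)²)(nΣY² − (ΣY)²)]
Numerator: 15×8084 − 359×309 = 10329
Denominator: √[(140985 − 128881)(105525 − 95481)] = √[12104 × 10044] = 11025.9955
r = 10329 / 11025.9955 ≈ 0.937

0.937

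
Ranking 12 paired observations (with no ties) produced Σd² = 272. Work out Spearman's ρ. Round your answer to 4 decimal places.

0.0490

ρ = 1 − 6Σd² / [n(n²−1)] = 1 − 6×272 / (12×143)
  = 1 − 1632/1716 = 1 − 0.95105 ≈ 0.0490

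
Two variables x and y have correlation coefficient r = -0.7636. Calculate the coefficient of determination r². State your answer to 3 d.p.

0.583

r² = (-0.7636)² = 0.583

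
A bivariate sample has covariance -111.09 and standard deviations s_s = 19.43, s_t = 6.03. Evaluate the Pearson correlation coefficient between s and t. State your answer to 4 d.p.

r = Cov(s,t) / (s_s · s_t) = -111.09 / (19.43 × 6.03)
  = -111.09 / 117.1629 ≈ -0.9482

-0.9482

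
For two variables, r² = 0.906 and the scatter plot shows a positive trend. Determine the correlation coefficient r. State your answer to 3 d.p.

0.952

|r| = √0.906 = 0.952
The association is positive, so r = 0.952.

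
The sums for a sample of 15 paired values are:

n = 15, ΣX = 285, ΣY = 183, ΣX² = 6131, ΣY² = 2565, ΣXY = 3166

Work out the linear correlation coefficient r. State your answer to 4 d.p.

-0.6375

r = (nΣXY − ΣXΣY) / √[(nΣX² − (ΣX)²)(nΣY² − (ΣY)²)]
Numerator: 15×3166 − 285×183 = -4665
Denominator: √[(91965 − 81225)(38475 − 33489)] = √[10740 × 4986] = 7317.7620
r = -4665 / 7317.7620 ≈ -0.6375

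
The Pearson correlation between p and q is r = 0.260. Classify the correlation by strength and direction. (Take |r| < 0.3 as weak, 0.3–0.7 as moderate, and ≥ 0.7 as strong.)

weak positive

r = 0.260 > 0 so the relationship is positive.
|r| = 0.260, which falls in the weak range.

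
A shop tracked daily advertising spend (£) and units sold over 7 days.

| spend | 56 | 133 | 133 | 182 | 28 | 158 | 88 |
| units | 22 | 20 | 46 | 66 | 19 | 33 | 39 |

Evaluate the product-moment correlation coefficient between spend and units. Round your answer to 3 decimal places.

0.694

n = 7, Σx = 778, Σy = 245, Σx² = 105130, Σy² = 10327, Σxy = 31200
nΣxy − ΣxΣy = 218400 − 190610 = 27790
nΣx² − (Σx)² = 735910 − 605284 = 130626; nΣy² − (Σy)² = 72289 − 60025 = 12264
r = 27790 / √(130626 × 12264) = 27790 / 40024.9580 ≈ 0.694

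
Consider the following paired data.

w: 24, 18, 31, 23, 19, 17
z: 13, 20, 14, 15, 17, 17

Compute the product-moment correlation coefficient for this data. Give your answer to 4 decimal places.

-0.7428

n = 6, Σw = 132, Σz = 96, Σw² = 3040, Σz² = 1568, Σwz = 2063
nΣwz − ΣwΣz = 12378 − 12672 = -294
nΣw² − (Σw)² = 18240 − 17424 = 816; nΣz² − (Σz)² = 9408 − 9216 = 192
r = -294 / √(816 × 192) = -294 / 395.8181 ≈ -0.7428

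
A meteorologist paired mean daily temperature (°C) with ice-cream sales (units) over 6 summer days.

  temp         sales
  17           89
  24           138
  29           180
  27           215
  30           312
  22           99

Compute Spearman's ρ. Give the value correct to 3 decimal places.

Rank temp: 1, 3, 5, 4, 6, 2
Rank sales: 1, 3, 4, 5, 6, 2
d = rank(temp) − rank(sales): 0, 0, 1, -1, 0, 0; Σd² = 2
ρ = 1 − 6Σd² / [n(n²−1)] = 1 − 6×2 / (6×35) = 1 − 12/210 ≈ 0.943

0.943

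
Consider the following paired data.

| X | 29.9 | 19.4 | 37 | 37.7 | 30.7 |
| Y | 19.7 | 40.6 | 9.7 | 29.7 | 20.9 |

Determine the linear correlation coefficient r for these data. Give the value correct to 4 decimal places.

n = 5, ΣX = 154.7, ΣY = 120.6, ΣX² = 5003.15, ΣY² = 3449.44, ΣXY = 3496.89
nΣXY − ΣXΣY = 17484.45 − 18656.82 = -1172.37
nΣX² − (ΣX)² = 25015.75 − 23932.09 = 1083.66; nΣY² − (ΣY)² = 17247.2 − 14544.36 = 2702.84
r = -1172.37 / √(1083.66 × 2702.84) = -1172.37 / 1711.4203 ≈ -0.6850

-0.6850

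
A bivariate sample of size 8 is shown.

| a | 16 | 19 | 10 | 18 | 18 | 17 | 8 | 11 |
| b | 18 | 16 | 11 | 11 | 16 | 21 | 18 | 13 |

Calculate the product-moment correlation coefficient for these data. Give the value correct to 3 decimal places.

n = 8, Σa = 117, Σb = 124, Σa² = 1839, Σb² = 2012, Σab = 1832
nΣab − ΣaΣb = 14656 − 14508 = 148
nΣa² − (Σa)² = 14712 − 13689 = 1023; nΣb² − (Σb)² = 16096 − 15376 = 720
r = 148 / √(1023 × 720) = 148 / 858.2307 ≈ 0.172

0.172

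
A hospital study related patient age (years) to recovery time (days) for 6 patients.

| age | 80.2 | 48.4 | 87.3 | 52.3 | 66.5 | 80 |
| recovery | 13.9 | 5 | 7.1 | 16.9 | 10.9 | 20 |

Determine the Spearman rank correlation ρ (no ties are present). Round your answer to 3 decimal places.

Rank age: 5, 1, 6, 2, 3, 4
Rank recovery: 4, 1, 2, 5, 3, 6
d = rank(age) − rank(recovery): 1, 0, 4, -3, 0, -2; Σd² = 30
ρ = 1 − 6Σd² / [n(n²−1)] = 1 − 6×30 / (6×35) = 1 − 180/210 ≈ 0.143

0.143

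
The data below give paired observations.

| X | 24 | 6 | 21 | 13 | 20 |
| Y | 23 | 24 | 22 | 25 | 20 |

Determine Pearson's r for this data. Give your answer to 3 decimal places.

-0.576

n = 5, ΣX = 84, ΣY = 114, ΣX² = 1622, ΣY² = 2614, ΣXY = 1883
nΣXY − ΣXΣY = 9415 − 9576 = -161
nΣX² − (ΣX)² = 8110 − 7056 = 1054; nΣY² − (ΣY)² = 13070 − 12996 = 74
r = -161 / √(1054 × 74) = -161 / 279.2776 ≈ -0.576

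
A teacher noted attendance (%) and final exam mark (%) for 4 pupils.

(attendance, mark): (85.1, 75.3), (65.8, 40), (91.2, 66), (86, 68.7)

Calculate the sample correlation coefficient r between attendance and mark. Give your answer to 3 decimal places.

n = 4, Σx = 328.1, Σy = 250, Σx² = 27285.09, Σy² = 16345.78, Σxy = 20967.43
nΣxy − ΣxΣy = 83869.72 − 82025 = 1844.72
nΣx² − (Σx)² = 109140.36 − 107649.61 = 1490.75; nΣy² − (Σy)² = 65383.12 − 62500 = 2883.12
r = 1844.72 / √(1490.75 × 2883.12) = 1844.72 / 2073.1645 ≈ 0.890

0.890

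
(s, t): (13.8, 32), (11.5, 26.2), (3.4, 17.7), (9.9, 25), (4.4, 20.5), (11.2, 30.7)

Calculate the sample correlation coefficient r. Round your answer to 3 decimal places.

0.948

n = 6, Σs = 54.2, Σt = 152.1, Σs² = 577.06, Σt² = 4011.47, Σst = 1484.62
nΣst − ΣsΣt = 8907.72 − 8243.82 = 663.9
nΣs² − (Σs)² = 3462.36 − 2937.64 = 524.72; nΣt² − (Σt)² = 24068.82 − 23134.41 = 934.41
r = 663.9 / √(524.72 × 934.41) = 663.9 / 700.2168 ≈ 0.948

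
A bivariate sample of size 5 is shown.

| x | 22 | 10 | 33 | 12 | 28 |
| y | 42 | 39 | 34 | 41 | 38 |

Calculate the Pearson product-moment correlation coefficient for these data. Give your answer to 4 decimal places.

n = 5, Σx = 105, Σy = 194, Σx² = 2601, Σy² = 7566, Σxy = 3992
nΣxy − ΣxΣy = 19960 − 20370 = -410
nΣx² − (Σx)² = 13005 − 11025 = 1980; nΣy² − (Σy)² = 37830 − 37636 = 194
r = -410 / √(1980 × 194) = -410 / 619.7742 ≈ -0.6615

-0.6615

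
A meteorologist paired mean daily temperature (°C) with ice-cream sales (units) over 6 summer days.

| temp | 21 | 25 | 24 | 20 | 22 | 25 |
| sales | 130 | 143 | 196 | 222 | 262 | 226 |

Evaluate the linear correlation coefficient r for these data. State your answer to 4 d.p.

n = 6, Σx = 137, Σy = 1179, Σx² = 3151, Σy² = 244769, Σxy = 26863
nΣxy − ΣxΣy = 161178 − 161523 = -345
nΣx² − (Σx)² = 18906 − 18769 = 137; nΣy² − (Σy)² = 1468614 − 1390041 = 78573
r = -345 / √(137 × 78573) = -345 / 3280.9299 ≈ -0.1052

-0.1052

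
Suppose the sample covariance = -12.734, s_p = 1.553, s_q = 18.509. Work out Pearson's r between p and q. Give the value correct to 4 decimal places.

r = Cov(p,q) / (s_p · s_q) = -12.734 / (1.553 × 18.509)
  = -12.734 / 28.7445 ≈ -0.4430

-0.4430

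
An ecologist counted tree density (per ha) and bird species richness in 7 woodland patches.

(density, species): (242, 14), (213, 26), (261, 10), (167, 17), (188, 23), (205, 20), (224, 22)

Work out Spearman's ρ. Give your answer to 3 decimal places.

-0.464

Rank density: 6, 4, 7, 1, 2, 3, 5
Rank species: 2, 7, 1, 3, 6, 4, 5
d = rank(density) − rank(species): 4, -3, 6, -2, -4, -1, 0; Σd² = 82
ρ = 1 − 6Σd² / [n(n²−1)] = 1 − 6×82 / (7×48) = 1 − 492/336 ≈ -0.464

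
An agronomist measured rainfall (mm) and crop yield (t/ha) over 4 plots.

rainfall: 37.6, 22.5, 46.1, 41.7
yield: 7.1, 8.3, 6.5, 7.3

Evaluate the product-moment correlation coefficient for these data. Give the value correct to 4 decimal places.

n = 4, Σx = 147.9, Σy = 29.2, Σx² = 5784.11, Σy² = 214.84, Σxy = 1057.77
nΣxy − ΣxΣy = 4231.08 − 4318.68 = -87.6
nΣx² − (Σx)² = 23136.44 − 21874.41 = 1262.03; nΣy² − (Σy)² = 859.36 − 852.64 = 6.72
r = -87.6 / √(1262.03 × 6.72) = -87.6 / 92.0915 ≈ -0.9512

-0.9512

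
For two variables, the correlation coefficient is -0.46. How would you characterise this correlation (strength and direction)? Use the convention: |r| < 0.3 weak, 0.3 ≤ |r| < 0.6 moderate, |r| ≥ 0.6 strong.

r = -0.46 < 0 so the relationship is negative.
|r| = 0.46, which falls in the moderate range.

moderate negative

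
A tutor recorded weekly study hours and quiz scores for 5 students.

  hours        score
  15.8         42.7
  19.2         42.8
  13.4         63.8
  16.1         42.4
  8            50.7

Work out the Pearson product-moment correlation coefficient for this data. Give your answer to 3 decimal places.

-0.487

n = 5, Σx = 72.5, Σy = 242.4, Σx² = 1121.05, Σy² = 12093.82, Σxy = 3439.58
nΣxy − ΣxΣy = 17197.9 − 17574 = -376.1
nΣx² − (Σx)² = 5605.25 − 5256.25 = 349; nΣy² − (Σy)² = 60469.1 − 58757.76 = 1711.34
r = -376.1 / √(349 × 1711.34) = -376.1 / 772.8245 ≈ -0.487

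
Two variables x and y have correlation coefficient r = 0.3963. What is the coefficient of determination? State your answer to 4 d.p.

r² = (0.3963)² = 0.1571

0.1571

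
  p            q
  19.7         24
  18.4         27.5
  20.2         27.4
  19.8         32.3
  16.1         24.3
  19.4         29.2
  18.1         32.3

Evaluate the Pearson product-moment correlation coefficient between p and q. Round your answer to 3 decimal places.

n = 7, Σp = 131.7, Σq = 197, Σp² = 2489.91, Σq² = 5612.72, Σpq = 3714.16
nΣpq − ΣpΣq = 25999.12 − 25944.9 = 54.22
nΣp² − (Σp)² = 17429.37 − 17344.89 = 84.48; nΣq² − (Σq)² = 39289.04 − 38809 = 480.04
r = 54.22 / √(84.48 × 480.04) = 54.22 / 201.3797 ≈ 0.269

0.269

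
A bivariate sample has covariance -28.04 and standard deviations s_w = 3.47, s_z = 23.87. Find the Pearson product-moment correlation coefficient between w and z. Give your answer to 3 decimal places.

-0.339

r = Cov(w,z) / (s_w · s_z) = -28.04 / (3.47 × 23.87)
  = -28.04 / 82.8289 ≈ -0.339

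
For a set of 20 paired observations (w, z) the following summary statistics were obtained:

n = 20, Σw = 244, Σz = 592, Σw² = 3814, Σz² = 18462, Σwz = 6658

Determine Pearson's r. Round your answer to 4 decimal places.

-0.6366

r = (nΣwz − ΣwΣz) / √[(nΣw² − (Σw)²)(nΣz² − (Σz)²)]
Numerator: 20×6658 − 244×592 = -11288
Denominator: √[(76280 − 59536)(369240 − 350464)] = √[16744 × 18776] = 17730.9149
r = -11288 / 17730.9149 ≈ -0.6366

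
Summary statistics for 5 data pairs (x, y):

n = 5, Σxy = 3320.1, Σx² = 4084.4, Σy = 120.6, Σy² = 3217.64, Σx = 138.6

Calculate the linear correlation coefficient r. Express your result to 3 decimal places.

-0.084

r = (nΣxy − ΣxΣy) / √[(nΣx² − (Σx)²)(nΣy² − (Σy)²)]
Numerator: 5×3320.1 − 138.6×120.6 = -114.66
Denominator: √[(20422 − 19209.96)(16088.2 − 14544.36)] = √[1212.04 × 1543.84] = 1367.9166
r = -114.66 / 1367.9166 ≈ -0.084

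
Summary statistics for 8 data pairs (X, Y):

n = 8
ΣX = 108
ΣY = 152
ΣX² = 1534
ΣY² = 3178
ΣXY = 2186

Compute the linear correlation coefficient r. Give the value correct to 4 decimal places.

r = (nΣXY − ΣXΣY) / √[(nΣX² − (ΣX)²)(nΣY² − (ΣY)²)]
Numerator: 8×2186 − 108×152 = 1072
Denominator: √[(12272 − 11664)(25424 − 23104)] = √[608 × 2320] = 1187.6700
r = 1072 / 1187.6700 ≈ 0.9026

0.9026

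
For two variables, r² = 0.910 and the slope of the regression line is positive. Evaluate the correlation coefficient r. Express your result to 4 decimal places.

0.9539

|r| = √0.910 = 0.9539
The association is positive, so r = 0.9539.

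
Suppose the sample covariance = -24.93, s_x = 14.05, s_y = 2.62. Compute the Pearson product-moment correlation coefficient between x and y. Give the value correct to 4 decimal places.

-0.6772

r = Cov(x,y) / (s_x · s_y) = -24.93 / (14.05 × 2.62)
  = -24.93 / 36.8110 ≈ -0.6772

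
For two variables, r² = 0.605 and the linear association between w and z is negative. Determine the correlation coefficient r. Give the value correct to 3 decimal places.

-0.778

|r| = √0.605 = 0.778
The association is negative, so r = −0.778.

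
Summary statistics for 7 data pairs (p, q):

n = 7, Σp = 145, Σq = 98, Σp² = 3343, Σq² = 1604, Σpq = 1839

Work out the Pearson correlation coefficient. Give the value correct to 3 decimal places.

-0.681

r = (nΣpq − ΣpΣq) / √[(nΣp² − (Σp)²)(nΣq² − (Σq)²)]
Numerator: 7×1839 − 145×98 = -1337
Denominator: √[(23401 − 21025)(11228 − 9604)] = √[2376 × 1624] = 1964.3381
r = -1337 / 1964.3381 ≈ -0.681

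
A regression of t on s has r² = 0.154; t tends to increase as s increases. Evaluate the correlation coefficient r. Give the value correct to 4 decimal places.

|r| = √0.154 = 0.3924
The association is positive, so r = 0.3924.

0.3924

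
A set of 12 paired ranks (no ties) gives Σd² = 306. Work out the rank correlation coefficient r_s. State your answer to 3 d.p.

-0.070

ρ = 1 − 6Σd² / [n(n²−1)] = 1 − 6×306 / (12×143)
  = 1 − 1836/1716 = 1 − 1.0699 ≈ -0.070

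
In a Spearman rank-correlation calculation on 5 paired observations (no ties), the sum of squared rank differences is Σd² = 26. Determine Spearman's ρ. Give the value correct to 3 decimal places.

-0.300

ρ = 1 − 6Σd² / [n(n²−1)] = 1 − 6×26 / (5×24)
  = 1 − 156/120 = 1 − 1.3000 ≈ -0.300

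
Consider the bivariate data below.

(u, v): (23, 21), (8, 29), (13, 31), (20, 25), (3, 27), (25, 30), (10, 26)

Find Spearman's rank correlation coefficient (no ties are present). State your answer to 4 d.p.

-0.1071

Rank u: 6, 2, 4, 5, 1, 7, 3
Rank v: 1, 5, 7, 2, 4, 6, 3
d = rank(u) − rank(v): 5, -3, -3, 3, -3, 1, 0; Σd² = 62
ρ = 1 − 6Σd² / [n(n²−1)] = 1 − 6×62 / (7×48) = 1 − 372/336 ≈ -0.1071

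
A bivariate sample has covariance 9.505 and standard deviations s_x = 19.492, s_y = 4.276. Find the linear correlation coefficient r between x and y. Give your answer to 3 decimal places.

r = Cov(x,y) / (s_x · s_y) = 9.505 / (19.492 × 4.276)
  = 9.505 / 83.3478 ≈ 0.114

0.114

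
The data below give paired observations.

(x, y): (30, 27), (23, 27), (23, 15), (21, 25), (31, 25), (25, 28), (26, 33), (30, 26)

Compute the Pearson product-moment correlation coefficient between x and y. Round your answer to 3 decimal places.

0.241

n = 8, Σx = 209, Σy = 206, Σx² = 5561, Σy² = 5482, Σxy = 5414
nΣxy − ΣxΣy = 43312 − 43054 = 258
nΣx² − (Σx)² = 44488 − 43681 = 807; nΣy² − (Σy)² = 43856 − 42436 = 1420
r = 258 / √(807 × 1420) = 258 / 1070.4859 ≈ 0.241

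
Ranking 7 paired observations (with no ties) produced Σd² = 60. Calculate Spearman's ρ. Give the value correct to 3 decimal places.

-0.071

ρ = 1 − 6Σd² / [n(n²−1)] = 1 − 6×60 / (7×48)
  = 1 − 360/336 = 1 − 1.0714 ≈ -0.071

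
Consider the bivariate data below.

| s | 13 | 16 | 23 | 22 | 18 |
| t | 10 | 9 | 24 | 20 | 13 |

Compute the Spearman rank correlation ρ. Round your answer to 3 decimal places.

Rank s: 1, 2, 5, 4, 3
Rank t: 2, 1, 5, 4, 3
d = rank(s) − rank(t): -1, 1, 0, 0, 0; Σd² = 2
ρ = 1 − 6Σd² / [n(n²−1)] = 1 − 6×2 / (5×24) = 1 − 12/120 ≈ 0.900

0.900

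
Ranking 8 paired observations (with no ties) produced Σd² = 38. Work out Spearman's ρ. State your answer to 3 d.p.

0.548

ρ = 1 − 6Σd² / [n(n²−1)] = 1 − 6×38 / (8×63)
  = 1 − 228/504 = 1 − 0.4524 ≈ 0.548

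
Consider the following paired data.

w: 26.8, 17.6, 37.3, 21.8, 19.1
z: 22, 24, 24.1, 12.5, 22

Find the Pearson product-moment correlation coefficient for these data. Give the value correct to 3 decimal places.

n = 5, Σw = 122.6, Σz = 104.6, Σw² = 3259.34, Σz² = 2281.06, Σwz = 2603.63
nΣwz − ΣwΣz = 13018.15 − 12823.96 = 194.19
nΣw² − (Σw)² = 16296.7 − 15030.76 = 1265.94; nΣz² − (Σz)² = 11405.3 − 10941.16 = 464.14
r = 194.19 / √(1265.94 × 464.14) = 194.19 / 766.5334 ≈ 0.253

0.253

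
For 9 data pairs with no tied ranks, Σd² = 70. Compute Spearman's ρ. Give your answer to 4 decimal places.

ρ = 1 − 6Σd² / [n(n²−1)] = 1 − 6×70 / (9×80)
  = 1 − 420/720 = 1 − 0.58333 ≈ 0.4167

0.4167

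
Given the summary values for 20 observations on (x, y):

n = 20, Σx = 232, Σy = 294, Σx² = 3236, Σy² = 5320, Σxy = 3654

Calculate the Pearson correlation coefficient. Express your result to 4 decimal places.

r = (nΣxy − ΣxΣy) / √[(nΣx² − (Σx)²)(nΣy² − (Σy)²)]
Numerator: 20×3654 − 232×294 = 4872
Denominator: √[(64720 − 53824)(106400 − 86436)] = √[10896 × 19964] = 14748.8218
r = 4872 / 14748.8218 ≈ 0.3303

0.3303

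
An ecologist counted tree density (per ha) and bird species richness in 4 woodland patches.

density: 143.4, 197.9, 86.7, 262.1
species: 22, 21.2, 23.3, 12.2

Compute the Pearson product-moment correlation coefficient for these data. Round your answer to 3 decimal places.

n = 4, Σx = 690.1, Σy = 78.7, Σx² = 135941.27, Σy² = 1625.17, Σxy = 12568.01
nΣxy − ΣxΣy = 50272.04 − 54310.87 = -4038.83
nΣx² − (Σx)² = 543765.08 − 476238.01 = 67527.07; nΣy² − (Σy)² = 6500.68 − 6193.69 = 306.99
r = -4038.83 / √(67527.07 × 306.99) = -4038.83 / 4553.0358 ≈ -0.887

-0.887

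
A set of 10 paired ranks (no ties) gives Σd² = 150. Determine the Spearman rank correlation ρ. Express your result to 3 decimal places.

ρ = 1 − 6Σd² / [n(n²−1)] = 1 − 6×150 / (10×99)
  = 1 − 900/990 = 1 − 0.9091 ≈ 0.091

0.091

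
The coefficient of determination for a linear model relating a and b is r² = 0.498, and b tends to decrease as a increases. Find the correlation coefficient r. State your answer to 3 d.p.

-0.706

|r| = √0.498 = 0.706
The association is negative, so r = −0.706.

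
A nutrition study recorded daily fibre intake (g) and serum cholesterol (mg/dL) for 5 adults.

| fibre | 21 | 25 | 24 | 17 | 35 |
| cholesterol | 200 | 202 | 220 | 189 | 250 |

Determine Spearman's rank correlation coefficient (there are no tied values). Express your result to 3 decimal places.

0.900

Rank fibre: 2, 4, 3, 1, 5
Rank cholesterol: 2, 3, 4, 1, 5
d = rank(fibre) − rank(cholesterol): 0, 1, -1, 0, 0; Σd² = 2
ρ = 1 − 6Σd² / [n(n²−1)] = 1 − 6×2 / (5×24) = 1 − 12/120 ≈ 0.900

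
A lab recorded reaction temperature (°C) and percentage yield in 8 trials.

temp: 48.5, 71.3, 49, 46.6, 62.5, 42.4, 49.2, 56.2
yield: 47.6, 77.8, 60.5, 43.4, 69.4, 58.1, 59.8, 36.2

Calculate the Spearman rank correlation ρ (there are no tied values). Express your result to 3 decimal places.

Rank temp: 3, 8, 4, 2, 7, 1, 5, 6
Rank yield: 3, 8, 6, 2, 7, 4, 5, 1
d = rank(temp) − rank(yield): 0, 0, -2, 0, 0, -3, 0, 5; Σd² = 38
ρ = 1 − 6Σd² / [n(n²−1)] = 1 − 6×38 / (8×63) = 1 − 228/504 ≈ 0.548

0.548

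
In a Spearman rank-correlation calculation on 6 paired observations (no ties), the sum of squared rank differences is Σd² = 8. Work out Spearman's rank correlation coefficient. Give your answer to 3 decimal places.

0.771

ρ = 1 − 6Σd² / [n(n²−1)] = 1 − 6×8 / (6×35)
  = 1 − 48/210 = 1 − 0.2286 ≈ 0.771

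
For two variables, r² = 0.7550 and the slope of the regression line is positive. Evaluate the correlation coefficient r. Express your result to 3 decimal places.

0.869

|r| = √0.7550 = 0.869
The association is positive, so r = 0.869.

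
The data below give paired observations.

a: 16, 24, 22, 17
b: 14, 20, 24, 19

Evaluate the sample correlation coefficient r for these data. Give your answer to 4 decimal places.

n = 4, Σa = 79, Σb = 77, Σa² = 1605, Σb² = 1533, Σab = 1555
nΣab − ΣaΣb = 6220 − 6083 = 137
nΣa² − (Σa)² = 6420 − 6241 = 179; nΣb² − (Σb)² = 6132 − 5929 = 203
r = 137 / √(179 × 203) = 137 / 190.6227 ≈ 0.7187

0.7187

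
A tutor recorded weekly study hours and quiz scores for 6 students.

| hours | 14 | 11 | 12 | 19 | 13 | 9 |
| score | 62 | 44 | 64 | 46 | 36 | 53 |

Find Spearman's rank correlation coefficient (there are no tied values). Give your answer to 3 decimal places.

Rank hours: 5, 2, 3, 6, 4, 1
Rank score: 5, 2, 6, 3, 1, 4
d = rank(hours) − rank(score): 0, 0, -3, 3, 3, -3; Σd² = 36
ρ = 1 − 6Σd² / [n(n²−1)] = 1 − 6×36 / (6×35) = 1 − 216/210 ≈ -0.029

-0.029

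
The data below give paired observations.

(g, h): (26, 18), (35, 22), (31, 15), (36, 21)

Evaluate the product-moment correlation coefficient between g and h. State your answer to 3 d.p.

0.626

n = 4, Σg = 128, Σh = 76, Σg² = 4158, Σh² = 1474, Σgh = 2459
nΣgh − ΣgΣh = 9836 − 9728 = 108
nΣg² − (Σg)² = 16632 − 16384 = 248; nΣh² − (Σh)² = 5896 − 5776 = 120
r = 108 / √(248 × 120) = 108 / 172.5109 ≈ 0.626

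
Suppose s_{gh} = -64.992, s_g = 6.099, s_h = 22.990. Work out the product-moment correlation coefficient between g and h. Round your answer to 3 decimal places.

-0.464

r = Cov(g,h) / (s_g · s_h) = -64.992 / (6.099 × 22.990)
  = -64.992 / 140.2160 ≈ -0.464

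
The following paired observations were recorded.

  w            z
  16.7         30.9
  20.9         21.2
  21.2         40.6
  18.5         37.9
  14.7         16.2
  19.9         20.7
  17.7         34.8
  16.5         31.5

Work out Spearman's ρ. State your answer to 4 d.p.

0.4048

Rank w: 3, 7, 8, 5, 1, 6, 4, 2
Rank z: 4, 3, 8, 7, 1, 2, 6, 5
d = rank(w) − rank(z): -1, 4, 0, -2, 0, 4, -2, -3; Σd² = 50
ρ = 1 − 6Σd² / [n(n²−1)] = 1 − 6×50 / (8×63) = 1 − 300/504 ≈ 0.4048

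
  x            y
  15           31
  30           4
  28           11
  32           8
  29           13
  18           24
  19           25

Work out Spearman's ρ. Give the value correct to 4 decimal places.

Rank x: 1, 6, 4, 7, 5, 2, 3
Rank y: 7, 1, 3, 2, 4, 5, 6
d = rank(x) − rank(y): -6, 5, 1, 5, 1, -3, -3; Σd² = 106
ρ = 1 − 6Σd² / [n(n²−1)] = 1 − 6×106 / (7×48) = 1 − 636/336 ≈ -0.8929

-0.8929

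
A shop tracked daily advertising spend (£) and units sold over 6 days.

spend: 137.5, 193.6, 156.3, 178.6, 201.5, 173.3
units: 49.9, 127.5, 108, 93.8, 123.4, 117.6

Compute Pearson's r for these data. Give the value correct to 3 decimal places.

0.831

n = 6, Σx = 1040.8, Σy = 620.2, Σx² = 183350, Σy² = 68266.02, Σxy = 110423.51
nΣxy − ΣxΣy = 662541.06 − 645504.16 = 17036.9
nΣx² − (Σx)² = 1100100 − 1083264.64 = 16835.36; nΣy² − (Σy)² = 409596.12 − 384648.04 = 24948.08
r = 17036.9 / √(16835.36 × 24948.08) = 17036.9 / 20494.1433 ≈ 0.831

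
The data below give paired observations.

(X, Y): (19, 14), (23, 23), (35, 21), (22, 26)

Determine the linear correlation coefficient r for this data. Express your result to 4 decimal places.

n = 4, ΣX = 99, ΣY = 84, ΣX² = 2599, ΣY² = 1842, ΣXY = 2102
nΣXY − ΣXΣY = 8408 − 8316 = 92
nΣX² − (ΣX)² = 10396 − 9801 = 595; nΣY² − (ΣY)² = 7368 − 7056 = 312
r = 92 / √(595 × 312) = 92 / 430.8596 ≈ 0.2135

0.2135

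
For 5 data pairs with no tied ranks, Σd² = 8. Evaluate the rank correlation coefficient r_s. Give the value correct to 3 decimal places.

ρ = 1 − 6Σd² / [n(n²−1)] = 1 − 6×8 / (5×24)
  = 1 − 48/120 = 1 − 0.4000 ≈ 0.600

0.600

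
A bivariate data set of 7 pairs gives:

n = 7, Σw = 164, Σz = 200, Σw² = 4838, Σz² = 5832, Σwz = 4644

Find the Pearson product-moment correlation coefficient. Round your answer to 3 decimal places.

r = (nΣwz − ΣwΣz) / √[(nΣw² − (Σw)²)(nΣz² − (Σz)²)]
Numerator: 7×4644 − 164×200 = -292
Denominator: √[(33866 − 26896)(40824 − 40000)] = √[6970 × 824] = 2396.5141
r = -292 / 2396.5141 ≈ -0.122

-0.122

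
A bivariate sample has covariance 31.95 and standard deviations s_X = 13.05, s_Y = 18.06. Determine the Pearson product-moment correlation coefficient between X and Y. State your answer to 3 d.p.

r = Cov(X,Y) / (s_X · s_Y) = 31.95 / (13.05 × 18.06)
  = 31.95 / 235.6830 ≈ 0.136

0.136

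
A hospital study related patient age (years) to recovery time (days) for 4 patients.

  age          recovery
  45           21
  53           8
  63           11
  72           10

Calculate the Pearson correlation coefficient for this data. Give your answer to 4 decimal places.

-0.6376

n = 4, Σx = 233, Σy = 50, Σx² = 13987, Σy² = 726, Σxy = 2782
nΣxy − ΣxΣy = 11128 − 11650 = -522
nΣx² − (Σx)² = 55948 − 54289 = 1659; nΣy² − (Σy)² = 2904 − 2500 = 404
r = -522 / √(1659 × 404) = -522 / 818.6794 ≈ -0.6376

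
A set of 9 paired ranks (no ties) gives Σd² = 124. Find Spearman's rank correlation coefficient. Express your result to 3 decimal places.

-0.033

ρ = 1 − 6Σd² / [n(n²−1)] = 1 − 6×124 / (9×80)
  = 1 − 744/720 = 1 − 1.0333 ≈ -0.033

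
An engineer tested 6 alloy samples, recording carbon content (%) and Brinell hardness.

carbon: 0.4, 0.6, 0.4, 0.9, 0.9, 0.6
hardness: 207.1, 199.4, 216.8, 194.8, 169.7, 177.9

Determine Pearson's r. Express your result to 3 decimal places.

n = 6, Σx = 3.8, Σy = 1165.7, Σx² = 2.66, Σy² = 228046.55, Σxy = 723.99
nΣxy − ΣxΣy = 4343.94 − 4429.66 = -85.72
nΣx² − (Σx)² = 15.96 − 14.44 = 1.52; nΣy² − (Σy)² = 1368279.3 − 1358856.49 = 9422.81
r = -85.72 / √(1.52 × 9422.81) = -85.72 / 119.6774 ≈ -0.716

-0.716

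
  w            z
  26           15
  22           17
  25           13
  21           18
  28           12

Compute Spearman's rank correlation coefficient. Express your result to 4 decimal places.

Rank w: 4, 2, 3, 1, 5
Rank z: 3, 4, 2, 5, 1
d = rank(w) − rank(z): 1, -2, 1, -4, 4; Σd² = 38
ρ = 1 − 6Σd² / [n(n²−1)] = 1 − 6×38 / (5×24) = 1 − 228/120 ≈ -0.9000

-0.9000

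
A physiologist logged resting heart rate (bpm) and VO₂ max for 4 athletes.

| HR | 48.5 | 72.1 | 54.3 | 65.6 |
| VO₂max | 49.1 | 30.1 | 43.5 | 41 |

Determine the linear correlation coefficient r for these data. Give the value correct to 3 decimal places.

-0.936

n = 4, Σx = 240.5, Σy = 163.7, Σx² = 14802.51, Σy² = 6890.07, Σxy = 9603.21
nΣxy − ΣxΣy = 38412.84 − 39369.85 = -957.01
nΣx² − (Σx)² = 59210.04 − 57840.25 = 1369.79; nΣy² − (Σy)² = 27560.28 − 26797.69 = 762.59
r = -957.01 / √(1369.79 × 762.59) = -957.01 / 1022.0510 ≈ -0.936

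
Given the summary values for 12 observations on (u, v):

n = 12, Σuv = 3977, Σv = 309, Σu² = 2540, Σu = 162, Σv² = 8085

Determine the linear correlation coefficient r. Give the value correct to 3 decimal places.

r = (nΣuv − ΣuΣv) / √[(nΣu² − (Σu)²)(nΣv² − (Σv)²)]
Numerator: 12×3977 − 162×309 = -2334
Denominator: √[(30480 − 26244)(97020 − 95481)] = √[4236 × 1539] = 2553.2732
r = -2334 / 2553.2732 ≈ -0.914

-0.914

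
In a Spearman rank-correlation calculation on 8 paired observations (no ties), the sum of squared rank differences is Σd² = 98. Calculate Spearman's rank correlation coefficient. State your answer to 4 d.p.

ρ = 1 − 6Σd² / [n(n²−1)] = 1 − 6×98 / (8×63)
  = 1 − 588/504 = 1 − 1.16667 ≈ -0.1667

-0.1667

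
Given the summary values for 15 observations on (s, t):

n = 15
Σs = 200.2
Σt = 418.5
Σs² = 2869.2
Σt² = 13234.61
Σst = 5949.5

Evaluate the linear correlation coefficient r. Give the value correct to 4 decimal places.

0.6565

r = (nΣst − ΣsΣt) / √[(nΣs² − (Σs)²)(nΣt² − (Σt)²)]
Numerator: 15×5949.5 − 200.2×418.5 = 5458.8
Denominator: √[(43038 − 40080.04)(198519.15 − 175142.25)] = √[2957.96 × 23376.9] = 8315.5237
r = 5458.8 / 8315.5237 ≈ 0.6565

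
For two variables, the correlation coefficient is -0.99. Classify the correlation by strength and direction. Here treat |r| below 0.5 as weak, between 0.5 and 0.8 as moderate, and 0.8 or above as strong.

strong negative

r = -0.99 < 0 so the relationship is negative.
|r| = 0.99, which falls in the strong range.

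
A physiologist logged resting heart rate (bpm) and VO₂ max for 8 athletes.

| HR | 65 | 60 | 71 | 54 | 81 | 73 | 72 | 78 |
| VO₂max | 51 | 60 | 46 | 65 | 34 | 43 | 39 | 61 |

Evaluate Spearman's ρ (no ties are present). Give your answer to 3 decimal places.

Rank HR: 3, 2, 4, 1, 8, 6, 5, 7
Rank VO₂max: 5, 6, 4, 8, 1, 3, 2, 7
d = rank(HR) − rank(VO₂max): -2, -4, 0, -7, 7, 3, 3, 0; Σd² = 136
ρ = 1 − 6Σd² / [n(n²−1)] = 1 − 6×136 / (8×63) = 1 − 816/504 ≈ -0.619

-0.619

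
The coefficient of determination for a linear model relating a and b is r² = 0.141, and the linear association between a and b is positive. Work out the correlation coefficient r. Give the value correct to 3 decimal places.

0.375

|r| = √0.141 = 0.375
The association is positive, so r = 0.375.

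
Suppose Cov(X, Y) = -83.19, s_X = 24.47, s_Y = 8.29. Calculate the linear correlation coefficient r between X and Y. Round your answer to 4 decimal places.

r = Cov(X,Y) / (s_X · s_Y) = -83.19 / (24.47 × 8.29)
  = -83.19 / 202.8563 ≈ -0.4101

-0.4101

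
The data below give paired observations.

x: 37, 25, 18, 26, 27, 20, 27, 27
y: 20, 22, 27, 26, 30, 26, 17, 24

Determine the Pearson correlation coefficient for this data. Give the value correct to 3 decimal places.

-0.477

n = 8, Σx = 207, Σy = 192, Σx² = 5581, Σy² = 4730, Σxy = 4889
nΣxy − ΣxΣy = 39112 − 39744 = -632
nΣx² − (Σx)² = 44648 − 42849 = 1799; nΣy² − (Σy)² = 37840 − 36864 = 976
r = -632 / √(1799 × 976) = -632 / 1325.0751 ≈ -0.477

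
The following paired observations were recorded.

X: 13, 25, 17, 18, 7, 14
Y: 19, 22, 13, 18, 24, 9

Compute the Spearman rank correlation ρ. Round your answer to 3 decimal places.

-0.200

Rank X: 2, 6, 4, 5, 1, 3
Rank Y: 4, 5, 2, 3, 6, 1
d = rank(X) − rank(Y): -2, 1, 2, 2, -5, 2; Σd² = 42
ρ = 1 − 6Σd² / [n(n²−1)] = 1 − 6×42 / (6×35) = 1 − 252/210 ≈ -0.200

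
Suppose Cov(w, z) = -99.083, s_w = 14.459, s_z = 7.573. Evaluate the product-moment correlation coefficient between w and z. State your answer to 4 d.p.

r = Cov(w,z) / (s_w · s_z) = -99.083 / (14.459 × 7.573)
  = -99.083 / 109.4980 ≈ -0.9049

-0.9049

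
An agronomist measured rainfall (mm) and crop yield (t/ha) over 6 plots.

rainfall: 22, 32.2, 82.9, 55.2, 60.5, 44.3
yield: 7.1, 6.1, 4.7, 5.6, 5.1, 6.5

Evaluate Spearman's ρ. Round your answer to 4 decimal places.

Rank rainfall: 1, 2, 6, 4, 5, 3
Rank yield: 6, 4, 1, 3, 2, 5
d = rank(rainfall) − rank(yield): -5, -2, 5, 1, 3, -2; Σd² = 68
ρ = 1 − 6Σd² / [n(n²−1)] = 1 − 6×68 / (6×35) = 1 − 408/210 ≈ -0.9429

-0.9429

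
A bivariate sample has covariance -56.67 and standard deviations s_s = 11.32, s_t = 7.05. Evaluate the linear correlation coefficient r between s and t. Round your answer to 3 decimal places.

r = Cov(s,t) / (s_s · s_t) = -56.67 / (11.32 × 7.05)
  = -56.67 / 79.8060 ≈ -0.710

-0.710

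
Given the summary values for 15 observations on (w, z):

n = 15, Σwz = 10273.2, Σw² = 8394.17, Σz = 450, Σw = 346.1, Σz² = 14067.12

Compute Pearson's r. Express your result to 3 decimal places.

r = (nΣwz − ΣwΣz) / √[(nΣw² − (Σw)²)(nΣz² − (Σz)²)]
Numerator: 15×10273.2 − 346.1×450 = -1647
Denominator: √[(125912.55 − 119785.21)(211006.8 − 202500)] = √[6127.34 × 8506.8] = 7219.6992
r = -1647 / 7219.6992 ≈ -0.228

-0.228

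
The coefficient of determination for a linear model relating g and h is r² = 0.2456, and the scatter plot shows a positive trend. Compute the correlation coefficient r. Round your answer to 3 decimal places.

0.496

|r| = √0.2456 = 0.496
The association is positive, so r = 0.496.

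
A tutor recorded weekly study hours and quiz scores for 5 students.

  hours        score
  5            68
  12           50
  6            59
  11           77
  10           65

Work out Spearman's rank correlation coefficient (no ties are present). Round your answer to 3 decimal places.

-0.300

Rank hours: 1, 5, 2, 4, 3
Rank score: 4, 1, 2, 5, 3
d = rank(hours) − rank(score): -3, 4, 0, -1, 0; Σd² = 26
ρ = 1 − 6Σd² / [n(n²−1)] = 1 − 6×26 / (5×24) = 1 − 156/120 ≈ -0.300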